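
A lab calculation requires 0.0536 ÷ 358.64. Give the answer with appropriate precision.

1.49 × 10^-4

0.0536 ÷ 358.64 = 0.000149453490966…
Multiplication/division keeps the fewest significant figures: 0.0536 → 3 s.f., 358.64 → 5 s.f.; limit is 3.
Rounded to 3 significant figures: 1.49 × 10^-4.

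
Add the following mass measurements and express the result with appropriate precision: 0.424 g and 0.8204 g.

1.244 g

0.424 g + 0.8204 g = 1.2444 g.
Addition/subtraction keeps the fewest decimal places: 0.424 → 3 decimal places, 0.8204 → 4 decimal places; limit is 3.
Rounded to 3 decimal places: 1.244 g.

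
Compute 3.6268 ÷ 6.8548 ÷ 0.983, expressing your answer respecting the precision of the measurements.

3.6268 ÷ 6.8548 ÷ 0.983 = 0.538239171357…
Multiplication/division keeps the fewest significant figures: 3.6268 → 5 s.f., 6.8548 → 5 s.f., 0.983 → 3 s.f.; limit is 3.
Rounded to 3 significant figures: 0.538.

0.538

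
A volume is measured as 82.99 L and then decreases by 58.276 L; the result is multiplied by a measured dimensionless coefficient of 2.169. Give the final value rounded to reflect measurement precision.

82.99 L − 58.276 L = 24.714 L; the difference is limited to 2 decimal places (4 s.f.).
Carrying full precision, 24.714 × 2.169 = 53.604666 L; 2.169 has 4 s.f., so the result keeps min(4, 4) = 4 s.f.
Rounded to 4 significant figures: 53.60 L.

53.60 L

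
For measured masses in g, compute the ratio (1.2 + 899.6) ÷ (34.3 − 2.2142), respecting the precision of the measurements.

28.1

1.2 + 899.6 = 900.8, limited to 1 d.p. → 4 s.f.; 34.3 − 2.2142 = 32.0858, limited to 1 d.p. → 3 s.f.
Carrying full precision, 900.8 ÷ 32.0858 = 28.0747246445…; keep min(4, 3) = 3 s.f.
Rounded to 3 significant figures: 28.1.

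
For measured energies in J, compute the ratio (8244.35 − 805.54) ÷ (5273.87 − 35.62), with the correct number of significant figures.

8244.35 − 805.54 = 7438.81, limited to 2 d.p. → 6 s.f.; 5273.87 − 35.62 = 5238.25, limited to 2 d.p. → 6 s.f.
Carrying full precision, 7438.81 ÷ 5238.25 = 1.42009449721…; keep min(6, 6) = 6 s.f.
Rounded to 6 significant figures: 1.42009.

1.42009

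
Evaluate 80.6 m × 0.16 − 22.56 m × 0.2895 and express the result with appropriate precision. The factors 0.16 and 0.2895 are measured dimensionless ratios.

80.6 × 0.16 = 12.896 → 13 m (2 s.f., last digit at the 10^0 place).
22.56 × 0.2895 = 6.53112 → 6.531 m (4 s.f., last digit at the 10^-3 place).
Difference: 6.36488 m; keep the coarser place, 10^0.
Result: 6 m.

6 m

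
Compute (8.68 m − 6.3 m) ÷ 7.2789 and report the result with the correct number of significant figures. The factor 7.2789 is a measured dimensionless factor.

8.68 m − 6.3 m = 2.38 m; the difference is limited to 1 decimal place (2 s.f.).
Carrying full precision, 2.38 ÷ 7.2789 = 0.326972482106… m; 7.2789 has 5 s.f., so the result keeps min(2, 5) = 2 s.f.
Rounded to 2 significant figures: 0.33 m.

0.33 m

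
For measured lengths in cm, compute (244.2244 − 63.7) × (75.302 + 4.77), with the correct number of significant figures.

1.445 × 10⁴ cm²

244.2244 − 63.7 = 180.5244, limited to 1 d.p. → 4 s.f.; 75.302 + 4.77 = 80.072, limited to 2 d.p. → 4 s.f.
Carrying full precision, 180.5244 × 80.072 = 14454.9497568; keep min(4, 4) = 4 s.f.
Rounded to 4 significant figures: 1.445 × 10⁴ cm².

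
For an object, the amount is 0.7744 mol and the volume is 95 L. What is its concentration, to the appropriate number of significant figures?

concentration = 0.7744 mol ÷ 95 L = 0.00815157894737… mol/L.
0.7744 has 4 significant figures; 95 has 2.
Division/multiplication keeps the fewest: 2 significant figures.
Rounded: 0.0082 mol/L.

0.0082 mol/L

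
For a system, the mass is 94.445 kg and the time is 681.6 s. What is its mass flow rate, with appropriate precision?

0.1386 kg/s

mass flow rate = 94.445 kg ÷ 681.6 s = 0.138563673709… kg/s.
94.445 has 5 significant figures; 681.6 has 4.
Division/multiplication keeps the fewest: 4 significant figures.
Rounded: 0.1386 kg/s.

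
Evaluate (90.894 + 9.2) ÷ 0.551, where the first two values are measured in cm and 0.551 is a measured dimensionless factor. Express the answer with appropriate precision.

90.894 cm + 9.2 cm = 100.094 cm; the sum is limited to 1 decimal place (4 s.f.).
Carrying full precision, 100.094 ÷ 0.551 = 181.658802178… cm; 0.551 has 3 s.f., so the result keeps min(4, 3) = 3 s.f.
Rounded to 3 significant figures: 182 cm.

182 cm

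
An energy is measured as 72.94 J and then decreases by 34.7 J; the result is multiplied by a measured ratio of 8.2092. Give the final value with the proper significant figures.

72.94 J − 34.7 J = 38.24 J; the difference is limited to 1 decimal place (3 s.f.).
Carrying full precision, 38.24 × 8.2092 = 313.919808 J; 8.2092 has 5 s.f., so the result keeps min(3, 5) = 3 s.f.
Rounded to 3 significant figures: 314 J.

314 J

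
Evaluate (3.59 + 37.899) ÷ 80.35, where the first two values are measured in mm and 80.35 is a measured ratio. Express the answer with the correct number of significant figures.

3.59 mm + 37.899 mm = 41.489 mm; the sum is limited to 2 decimal places (4 s.f.).
Carrying full precision, 41.489 ÷ 80.35 = 0.51635345364… mm; 80.35 has 4 s.f., so the result keeps min(4, 4) = 4 s.f.
Rounded to 4 significant figures: 0.5164 mm.

0.5164 mm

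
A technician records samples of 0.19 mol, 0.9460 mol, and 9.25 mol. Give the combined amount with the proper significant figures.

0.19 mol + 0.9460 mol + 9.25 mol = 10.3860 mol.
Addition/subtraction keeps the fewest decimal places: 0.19 → 2 decimal places, 0.9460 → 4 decimal places, 9.25 → 2 decimal places; limit is 2.
Rounded to 2 decimal places: 10.39 mol.

10.39 mol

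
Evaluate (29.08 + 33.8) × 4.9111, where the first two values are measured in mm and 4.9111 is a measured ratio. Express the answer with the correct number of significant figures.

29.08 mm + 33.8 mm = 62.88 mm; the sum is limited to 1 decimal place (3 s.f.).
Carrying full precision, 62.88 × 4.9111 = 308.809968 mm; 4.9111 has 5 s.f., so the result keeps min(3, 5) = 3 s.f.
Rounded to 3 significant figures: 309 mm.

309 mm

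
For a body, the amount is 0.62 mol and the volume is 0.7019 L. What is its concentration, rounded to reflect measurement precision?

0.88 mol/L

concentration = 0.62 mol ÷ 0.7019 L = 0.883316711782… mol/L.
0.62 has 2 significant figures; 0.7019 has 4.
Division/multiplication keeps the fewest: 2 significant figures.
Rounded: 0.88 mol/L.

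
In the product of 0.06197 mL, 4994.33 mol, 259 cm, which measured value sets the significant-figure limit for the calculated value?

259 cm

0.06197 mL → 4 s.f.; 4994.33 mol → 6 s.f.; 259 cm → 3 s.f.
The fewest is 3 significant figures, from 259 cm.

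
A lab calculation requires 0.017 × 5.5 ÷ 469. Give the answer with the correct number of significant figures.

2.0 × 10⁻⁴

0.017 × 5.5 ÷ 469 = 0.000199360341151…
Multiplication/division keeps the fewest significant figures: 0.017 → 2 s.f., 5.5 → 2 s.f., 469 → 3 s.f.; limit is 2.
Rounded to 2 significant figures: 2.0 × 10⁻⁴.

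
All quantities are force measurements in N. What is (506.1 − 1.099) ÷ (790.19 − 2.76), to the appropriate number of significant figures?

506.1 − 1.099 = 505.001, limited to 1 d.p. → 4 s.f.; 790.19 − 2.76 = 787.43, limited to 2 d.p. → 5 s.f.
Carrying full precision, 505.001 ÷ 787.43 = 0.641328118055…; keep min(4, 5) = 4 s.f.
Rounded to 4 significant figures: 0.6413.

0.6413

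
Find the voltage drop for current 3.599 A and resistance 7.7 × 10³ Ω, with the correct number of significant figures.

2.8 × 10⁴ V

voltage drop = 3.599 A × 7.7 × 10³ Ω = 27712.3 V.
3.599 has 4 significant figures; 7.7 × 10³ has 2.
Division/multiplication keeps the fewest: 2 significant figures.
Rounded: 2.8 × 10⁴ V.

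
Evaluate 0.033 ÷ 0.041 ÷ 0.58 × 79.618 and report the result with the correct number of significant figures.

1.1 × 10²

0.033 ÷ 0.041 ÷ 0.58 × 79.618 = 110.487552565…
Multiplication/division keeps the fewest significant figures: 0.033 → 2 s.f., 0.041 → 2 s.f., 0.58 → 2 s.f., 79.618 → 5 s.f.; limit is 2.
Rounded to 2 significant figures: 1.1 × 10².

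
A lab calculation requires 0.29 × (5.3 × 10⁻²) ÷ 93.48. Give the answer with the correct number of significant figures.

0.29 × (5.3 × 10⁻²) ÷ 93.48 = 0.000164420196834…
Multiplication/division keeps the fewest significant figures: 0.29 → 2 s.f., 5.3 × 10⁻² → 2 s.f., 93.48 → 4 s.f.; limit is 2.
Rounded to 2 significant figures: 1.6 × 10⁻⁴.

1.6 × 10⁻⁴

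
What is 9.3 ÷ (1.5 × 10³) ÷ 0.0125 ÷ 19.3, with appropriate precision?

9.3 ÷ (1.5 × 10³) ÷ 0.0125 ÷ 19.3 = 0.0256994818653…
Multiplication/division keeps the fewest significant figures: 9.3 → 2 s.f., 1.5 × 10³ → 2 s.f., 0.0125 → 3 s.f., 19.3 → 3 s.f.; limit is 2.
Rounded to 2 significant figures: 0.026.

0.026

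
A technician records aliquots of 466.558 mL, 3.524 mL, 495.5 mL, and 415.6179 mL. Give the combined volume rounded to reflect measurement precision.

466.558 mL + 3.524 mL + 495.5 mL + 415.6179 mL = 1381.1999 mL.
Addition/subtraction keeps the fewest decimal places: 466.558 → 3 decimal places, 3.524 → 3 decimal places, 495.5 → 1 decimal place, 415.6179 → 4 decimal places; limit is 1.
Rounded to 1 decimal place: 1381.2 mL.

1381.2 mL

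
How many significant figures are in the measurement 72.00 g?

4

72.00: trailing zeros after a decimal point are significant.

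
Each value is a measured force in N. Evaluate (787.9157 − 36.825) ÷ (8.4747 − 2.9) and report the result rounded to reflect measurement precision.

1.3 × 10^2

787.9157 − 36.825 = 751.0907, limited to 3 d.p. → 6 s.f.; 8.4747 − 2.9 = 5.5747, limited to 1 d.p. → 2 s.f.
Carrying full precision, 751.0907 ÷ 5.5747 = 134.732039392…; keep min(6, 2) = 2 s.f.
Rounded to 2 significant figures: 1.3 × 10^2.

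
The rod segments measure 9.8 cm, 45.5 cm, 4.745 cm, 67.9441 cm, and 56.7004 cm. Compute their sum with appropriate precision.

9.8 cm + 45.5 cm + 4.745 cm + 67.9441 cm + 56.7004 cm = 184.6895 cm.
Addition/subtraction keeps the fewest decimal places: 9.8 → 1 decimal place, 45.5 → 1 decimal place, 4.745 → 3 decimal places, 67.9441 → 4 decimal places, 56.7004 → 4 decimal places; limit is 1.
Rounded to 1 decimal place: 184.7 cm.

184.7 cm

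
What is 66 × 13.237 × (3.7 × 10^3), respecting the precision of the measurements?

66 × 13.237 × (3.7 × 10^3) = 3232475.4
Multiplication/division keeps the fewest significant figures: 66 → 2 s.f., 13.237 → 5 s.f., 3.7 × 10^3 → 2 s.f.; limit is 2.
Rounded to 2 significant figures: 3.2 × 10^6.

3.2 × 10^6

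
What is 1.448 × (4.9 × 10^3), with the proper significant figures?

1.448 × (4.9 × 10^3) = 7095.2
Multiplication/division keeps the fewest significant figures: 1.448 → 4 s.f., 4.9 × 10^3 → 2 s.f.; limit is 2.
Rounded to 2 significant figures: 7.1 × 10^3.

7.1 × 10^3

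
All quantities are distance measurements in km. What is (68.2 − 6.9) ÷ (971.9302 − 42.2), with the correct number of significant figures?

68.2 − 6.9 = 61.3, limited to 1 d.p. → 3 s.f.; 971.9302 − 42.2 = 929.7302, limited to 1 d.p. → 4 s.f.
Carrying full precision, 61.3 ÷ 929.7302 = 0.065933106185…; keep min(3, 4) = 3 s.f.
Rounded to 3 significant figures: 0.0659.

0.0659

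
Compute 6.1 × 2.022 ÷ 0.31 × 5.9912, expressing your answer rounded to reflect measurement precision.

2.4 × 10^2

6.1 × 2.022 ÷ 0.31 × 5.9912 = 238.376319484…
Multiplication/division keeps the fewest significant figures: 6.1 → 2 s.f., 2.022 → 4 s.f., 0.31 → 2 s.f., 5.9912 → 5 s.f.; limit is 2.
Rounded to 2 significant figures: 2.4 × 10^2.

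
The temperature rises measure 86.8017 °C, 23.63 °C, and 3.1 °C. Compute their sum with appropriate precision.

86.8017 °C + 23.63 °C + 3.1 °C = 113.5317 °C.
Addition/subtraction keeps the fewest decimal places: 86.8017 → 4 decimal places, 23.63 → 2 decimal places, 3.1 → 1 decimal place; limit is 1.
Rounded to 1 decimal place: 113.5 °C.

113.5 °C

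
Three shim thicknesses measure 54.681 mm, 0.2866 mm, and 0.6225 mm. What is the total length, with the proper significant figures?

55.590 mm

54.681 mm + 0.2866 mm + 0.6225 mm = 55.5901 mm.
Addition/subtraction keeps the fewest decimal places: 54.681 → 3 decimal places, 0.2866 → 4 decimal places, 0.6225 → 4 decimal places; limit is 3.
Rounded to 3 decimal places: 55.590 mm.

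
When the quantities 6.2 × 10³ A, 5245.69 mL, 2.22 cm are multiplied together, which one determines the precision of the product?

6.2 × 10³ A

6.2 × 10³ A → 2 s.f.; 5245.69 mL → 6 s.f.; 2.22 cm → 3 s.f.
The fewest is 2 significant figures, from 6.2 × 10³ A.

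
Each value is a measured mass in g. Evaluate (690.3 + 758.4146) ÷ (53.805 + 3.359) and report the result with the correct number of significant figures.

25.343

690.3 + 758.4146 = 1448.7146, limited to 1 d.p. → 5 s.f.; 53.805 + 3.359 = 57.164, limited to 3 d.p. → 5 s.f.
Carrying full precision, 1448.7146 ÷ 57.164 = 25.3431285424…; keep min(5, 5) = 5 s.f.
Rounded to 5 significant figures: 25.343.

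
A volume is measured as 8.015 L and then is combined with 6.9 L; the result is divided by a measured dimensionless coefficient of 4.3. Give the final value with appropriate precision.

8.015 L + 6.9 L = 14.915 L; the sum is limited to 1 decimal place (3 s.f.).
Carrying full precision, 14.915 ÷ 4.3 = 3.46860465116… L; 4.3 has 2 s.f., so the result keeps min(3, 2) = 2 s.f.
Rounded to 2 significant figures: 3.5 L.

3.5 L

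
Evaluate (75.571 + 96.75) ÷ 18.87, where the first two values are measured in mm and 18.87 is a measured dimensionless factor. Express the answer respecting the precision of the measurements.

9.132 mm

75.571 mm + 96.75 mm = 172.321 mm; the sum is limited to 2 decimal places (5 s.f.).
Carrying full precision, 172.321 ÷ 18.87 = 9.13200847907… mm; 18.87 has 4 s.f., so the result keeps min(5, 4) = 4 s.f.
Rounded to 4 significant figures: 9.132 mm.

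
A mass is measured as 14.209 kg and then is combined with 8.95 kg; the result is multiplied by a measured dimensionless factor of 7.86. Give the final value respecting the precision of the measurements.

1.82 × 10² kg

14.209 kg + 8.95 kg = 23.159 kg; the sum is limited to 2 decimal places (4 s.f.).
Carrying full precision, 23.159 × 7.86 = 182.02974 kg; 7.86 has 3 s.f., so the result keeps min(4, 3) = 3 s.f.
Rounded to 3 significant figures: 1.82 × 10² kg.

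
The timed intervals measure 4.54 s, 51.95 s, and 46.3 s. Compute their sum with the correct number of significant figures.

102.8 s

4.54 s + 51.95 s + 46.3 s = 102.79 s.
Addition/subtraction keeps the fewest decimal places: 4.54 → 2 decimal places, 51.95 → 2 decimal places, 46.3 → 1 decimal place; limit is 1.
Rounded to 1 decimal place: 102.8 s.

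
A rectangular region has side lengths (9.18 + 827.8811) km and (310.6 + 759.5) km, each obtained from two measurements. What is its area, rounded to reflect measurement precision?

8.9574 × 10⁵ km²

9.18 + 827.8811 = 837.0611, limited to 2 d.p. → 5 s.f.; 310.6 + 759.5 = 1070.1, limited to 1 d.p. → 5 s.f.
Carrying full precision, 837.0611 × 1070.1 = 895739.08311; keep min(5, 5) = 5 s.f.
Rounded to 5 significant figures: 8.9574 × 10⁵ km².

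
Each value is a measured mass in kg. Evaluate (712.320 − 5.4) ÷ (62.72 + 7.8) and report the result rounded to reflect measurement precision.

712.320 − 5.4 = 706.920, limited to 1 d.p. → 4 s.f.; 62.72 + 7.8 = 70.52, limited to 1 d.p. → 3 s.f.
Carrying full precision, 706.920 ÷ 70.52 = 10.0243902439…; keep min(4, 3) = 3 s.f.
Rounded to 3 significant figures: 10.0.

10.0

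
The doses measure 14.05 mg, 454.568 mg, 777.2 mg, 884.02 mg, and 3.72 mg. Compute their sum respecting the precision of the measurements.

14.05 mg + 454.568 mg + 777.2 mg + 884.02 mg + 3.72 mg = 2133.558 mg.
Addition/subtraction keeps the fewest decimal places: 14.05 → 2 decimal places, 454.568 → 3 decimal places, 777.2 → 1 decimal place, 884.02 → 2 decimal places, 3.72 → 2 decimal places; limit is 1.
Rounded to 1 decimal place: 2133.6 mg.

2133.6 mg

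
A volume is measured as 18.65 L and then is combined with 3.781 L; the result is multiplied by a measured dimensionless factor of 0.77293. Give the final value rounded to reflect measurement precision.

17.34 L

18.65 L + 3.781 L = 22.431 L; the sum is limited to 2 decimal places (4 s.f.).
Carrying full precision, 22.431 × 0.77293 = 17.33759283 L; 0.77293 has 5 s.f., so the result keeps min(4, 5) = 4 s.f.
Rounded to 4 significant figures: 17.34 L.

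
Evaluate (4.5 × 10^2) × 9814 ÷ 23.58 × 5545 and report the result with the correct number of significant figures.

1.0 × 10^9

(4.5 × 10^2) × 9814 ÷ 23.58 × 5545 = 1.03852347328 × 10^9…
Multiplication/division keeps the fewest significant figures: 4.5 × 10^2 → 2 s.f., 9814 → 4 s.f., 23.58 → 4 s.f., 5545 → 4 s.f.; limit is 2.
Rounded to 2 significant figures: 1.0 × 10^9.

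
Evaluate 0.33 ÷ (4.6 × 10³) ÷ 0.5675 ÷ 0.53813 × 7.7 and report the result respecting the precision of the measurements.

0.0018

0.33 ÷ (4.6 × 10³) ÷ 0.5675 ÷ 0.53813 × 7.7 = 0.00180881338663…
Multiplication/division keeps the fewest significant figures: 0.33 → 2 s.f., 4.6 × 10³ → 2 s.f., 0.5675 → 4 s.f., 0.53813 → 5 s.f., 7.7 → 2 s.f.; limit is 2.
Rounded to 2 significant figures: 0.0018.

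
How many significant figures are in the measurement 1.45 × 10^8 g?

3

1.45 × 10^8: in scientific notation every digit of the coefficient is significant.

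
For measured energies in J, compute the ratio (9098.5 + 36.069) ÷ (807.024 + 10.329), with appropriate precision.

9098.5 + 36.069 = 9134.569, limited to 1 d.p. → 5 s.f.; 807.024 + 10.329 = 817.353, limited to 3 d.p. → 6 s.f.
Carrying full precision, 9134.569 ÷ 817.353 = 11.1757943018…; keep min(5, 6) = 5 s.f.
Rounded to 5 significant figures: 11.176.

11.176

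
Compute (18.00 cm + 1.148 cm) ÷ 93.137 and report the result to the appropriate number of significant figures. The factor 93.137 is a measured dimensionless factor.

0.2056 cm

18.00 cm + 1.148 cm = 19.148 cm; the sum is limited to 2 decimal places (4 s.f.).
Carrying full precision, 19.148 ÷ 93.137 = 0.205589615298… cm; 93.137 has 5 s.f., so the result keeps min(4, 5) = 4 s.f.
Rounded to 4 significant figures: 0.2056 cm.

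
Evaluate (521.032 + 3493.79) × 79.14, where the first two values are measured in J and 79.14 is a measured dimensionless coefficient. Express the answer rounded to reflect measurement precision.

521.032 J + 3493.79 J = 4014.822 J; the sum is limited to 2 decimal places (6 s.f.).
Carrying full precision, 4014.822 × 79.14 = 317733.01308 J; 79.14 has 4 s.f., so the result keeps min(6, 4) = 4 s.f.
Rounded to 4 significant figures: 3.177 × 10⁵ J.

3.177 × 10⁵ J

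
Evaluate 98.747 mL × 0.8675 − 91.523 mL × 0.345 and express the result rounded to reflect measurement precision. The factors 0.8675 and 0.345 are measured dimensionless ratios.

98.747 × 0.8675 = 85.6630225 → 85.66 mL (4 s.f., last digit at the 10^-2 place).
91.523 × 0.345 = 31.575435 → 31.6 mL (3 s.f., last digit at the 10^-1 place).
Difference: 54.0875875 mL; keep the coarser place, 10^-1.
Result: 54.1 mL.

54.1 mL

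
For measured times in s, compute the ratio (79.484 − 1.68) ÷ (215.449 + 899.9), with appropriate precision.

79.484 − 1.68 = 77.804, limited to 2 d.p. → 4 s.f.; 215.449 + 899.9 = 1115.349, limited to 1 d.p. → 5 s.f.
Carrying full precision, 77.804 ÷ 1115.349 = 0.0697575377752…; keep min(4, 5) = 4 s.f.
Rounded to 4 significant figures: 0.06976.

0.06976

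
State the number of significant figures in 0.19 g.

0.19: leading zeros are not significant.

2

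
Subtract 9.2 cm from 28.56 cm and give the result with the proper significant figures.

28.56 cm − 9.2 cm = 19.36 cm.
Addition/subtraction keeps the fewest decimal places: 28.56 → 2 decimal places, 9.2 → 1 decimal place; limit is 1.
Rounded to 1 decimal place: 19.4 cm.

19.4 cm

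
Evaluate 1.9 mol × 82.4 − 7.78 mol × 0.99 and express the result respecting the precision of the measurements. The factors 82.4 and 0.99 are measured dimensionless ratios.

1.9 × 82.4 = 156.56 → 1.6 × 10^2 mol (2 s.f., last digit at the 10^1 place).
7.78 × 0.99 = 7.7022 → 7.7 mol (2 s.f., last digit at the 10^-1 place).
Difference: 148.8578 mol; keep the coarser place, 10^1.
Result: 1.5 × 10^2 mol.

1.5 × 10^2 mol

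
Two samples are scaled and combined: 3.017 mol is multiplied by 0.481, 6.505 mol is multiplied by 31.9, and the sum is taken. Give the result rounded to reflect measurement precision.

209 mol

3.017 × 0.481 = 1.451177 → 1.45 mol (3 s.f., last digit at the 10^-2 place).
6.505 × 31.9 = 207.5095 → 208 mol (3 s.f., last digit at the 10^0 place).
Sum: 208.960677 mol; keep the coarser place, 10^0.
Result: 209 mol.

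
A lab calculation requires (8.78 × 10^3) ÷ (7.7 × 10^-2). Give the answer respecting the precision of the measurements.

1.1 × 10^5

(8.78 × 10^3) ÷ (7.7 × 10^-2) = 114025.974026…
Multiplication/division keeps the fewest significant figures: 8.78 × 10^3 → 3 s.f., 7.7 × 10^-2 → 2 s.f.; limit is 2.
Rounded to 2 significant figures: 1.1 × 10^5.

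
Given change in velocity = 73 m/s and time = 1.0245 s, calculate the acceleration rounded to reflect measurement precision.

71 m/s²

acceleration = 73 m/s ÷ 1.0245 s = 71.2542703758… m/s².
73 has 2 significant figures; 1.0245 has 5.
Division/multiplication keeps the fewest: 2 significant figures.
Rounded: 71 m/s².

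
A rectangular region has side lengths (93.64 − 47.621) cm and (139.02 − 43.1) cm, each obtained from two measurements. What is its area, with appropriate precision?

4.41 × 10³ cm²

93.64 − 47.621 = 46.019, limited to 2 d.p. → 4 s.f.; 139.02 − 43.1 = 95.92, limited to 1 d.p. → 3 s.f.
Carrying full precision, 46.019 × 95.92 = 4414.14248; keep min(4, 3) = 3 s.f.
Rounded to 3 significant figures: 4.41 × 10³ cm².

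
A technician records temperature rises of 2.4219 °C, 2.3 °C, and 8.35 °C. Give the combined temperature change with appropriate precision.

2.4219 °C + 2.3 °C + 8.35 °C = 13.0719 °C.
Addition/subtraction keeps the fewest decimal places: 2.4219 → 4 decimal places, 2.3 → 1 decimal place, 8.35 → 2 decimal places; limit is 1.
Rounded to 1 decimal place: 13.1 °C.

13.1 °C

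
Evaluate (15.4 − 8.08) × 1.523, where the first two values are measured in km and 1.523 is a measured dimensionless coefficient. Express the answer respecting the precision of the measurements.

11 km

15.4 km − 8.08 km = 7.32 km; the difference is limited to 1 decimal place (2 s.f.).
Carrying full precision, 7.32 × 1.523 = 11.14836 km; 1.523 has 4 s.f., so the result keeps min(2, 4) = 2 s.f.
Rounded to 2 significant figures: 11 km.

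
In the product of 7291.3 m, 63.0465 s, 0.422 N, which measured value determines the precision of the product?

0.422 N

7291.3 m → 5 s.f.; 63.0465 s → 6 s.f.; 0.422 N → 3 s.f.
The fewest is 3 significant figures, from 0.422 N.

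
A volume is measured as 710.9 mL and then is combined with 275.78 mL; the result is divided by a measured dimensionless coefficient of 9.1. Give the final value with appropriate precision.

1.1 × 10^2 mL

710.9 mL + 275.78 mL = 986.68 mL; the sum is limited to 1 decimal place (4 s.f.).
Carrying full precision, 986.68 ÷ 9.1 = 108.426373626… mL; 9.1 has 2 s.f., so the result keeps min(4, 2) = 2 s.f.
Rounded to 2 significant figures: 1.1 × 10^2 mL.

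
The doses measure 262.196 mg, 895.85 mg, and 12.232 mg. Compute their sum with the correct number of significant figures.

1170.28 mg

262.196 mg + 895.85 mg + 12.232 mg = 1170.278 mg.
Addition/subtraction keeps the fewest decimal places: 262.196 → 3 decimal places, 895.85 → 2 decimal places, 12.232 → 3 decimal places; limit is 2.
Rounded to 2 decimal places: 1170.28 mg.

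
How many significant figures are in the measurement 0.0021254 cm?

0.0021254: leading zeros are not significant.

5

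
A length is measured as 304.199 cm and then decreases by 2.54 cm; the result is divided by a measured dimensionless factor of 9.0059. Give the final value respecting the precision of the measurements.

304.199 cm − 2.54 cm = 301.659 cm; the difference is limited to 2 decimal places (5 s.f.).
Carrying full precision, 301.659 ÷ 9.0059 = 33.495708369… cm; 9.0059 has 5 s.f., so the result keeps min(5, 5) = 5 s.f.
Rounded to 5 significant figures: 33.496 cm.

33.496 cm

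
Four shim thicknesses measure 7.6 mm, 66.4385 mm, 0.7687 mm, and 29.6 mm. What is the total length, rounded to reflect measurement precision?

104.4 mm

7.6 mm + 66.4385 mm + 0.7687 mm + 29.6 mm = 104.4072 mm.
Addition/subtraction keeps the fewest decimal places: 7.6 → 1 decimal place, 66.4385 → 4 decimal places, 0.7687 → 4 decimal places, 29.6 → 1 decimal place; limit is 1.
Rounded to 1 decimal place: 104.4 mm.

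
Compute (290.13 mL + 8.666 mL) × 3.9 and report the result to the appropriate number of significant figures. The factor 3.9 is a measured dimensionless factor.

290.13 mL + 8.666 mL = 298.796 mL; the sum is limited to 2 decimal places (5 s.f.).
Carrying full precision, 298.796 × 3.9 = 1165.3044 mL; 3.9 has 2 s.f., so the result keeps min(5, 2) = 2 s.f.
Rounded to 2 significant figures: 1.2 × 10³ mL.

1.2 × 10³ mL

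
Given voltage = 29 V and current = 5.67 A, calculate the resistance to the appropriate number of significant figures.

5.1 Ω

resistance = 29 V ÷ 5.67 A = 5.11463844797… Ω.
29 has 2 significant figures; 5.67 has 3.
Division/multiplication keeps the fewest: 2 significant figures.
Rounded: 5.1 Ω.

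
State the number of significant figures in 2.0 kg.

2.0: trailing zeros after a decimal point are significant.

2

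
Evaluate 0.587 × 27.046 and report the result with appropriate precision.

15.9

0.587 × 27.046 = 15.876002
Multiplication/division keeps the fewest significant figures: 0.587 → 3 s.f., 27.046 → 5 s.f.; limit is 3.
Rounded to 3 significant figures: 15.9.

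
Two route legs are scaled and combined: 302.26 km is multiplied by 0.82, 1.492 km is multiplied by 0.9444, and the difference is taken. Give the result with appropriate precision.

2.5 × 10² km

302.26 × 0.82 = 247.8532 → 2.5 × 10² km (2 s.f., last digit at the 10^1 place).
1.492 × 0.9444 = 1.4090448 → 1.409 km (4 s.f., last digit at the 10^-3 place).
Difference: 246.4441552 km; keep the coarser place, 10^1.
Result: 2.5 × 10² km.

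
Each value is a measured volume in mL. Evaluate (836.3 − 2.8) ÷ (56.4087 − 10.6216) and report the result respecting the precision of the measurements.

18.20

836.3 − 2.8 = 833.5, limited to 1 d.p. → 4 s.f.; 56.4087 − 10.6216 = 45.7871, limited to 4 d.p. → 6 s.f.
Carrying full precision, 833.5 ÷ 45.7871 = 18.2038172324…; keep min(4, 6) = 4 s.f.
Rounded to 4 significant figures: 18.20.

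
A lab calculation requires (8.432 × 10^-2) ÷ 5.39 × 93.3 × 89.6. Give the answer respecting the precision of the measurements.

1.31 × 10^2

(8.432 × 10^-2) ÷ 5.39 × 93.3 × 89.6 = 130.777034805…
Multiplication/division keeps the fewest significant figures: 8.432 × 10^-2 → 4 s.f., 5.39 → 3 s.f., 93.3 → 3 s.f., 89.6 → 3 s.f.; limit is 3.
Rounded to 3 significant figures: 1.31 × 10^2.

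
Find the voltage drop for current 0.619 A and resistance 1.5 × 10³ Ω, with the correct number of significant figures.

voltage drop = 0.619 A × 1.5 × 10³ Ω = 928.5 V.
0.619 has 3 significant figures; 1.5 × 10³ has 2.
Division/multiplication keeps the fewest: 2 significant figures.
Rounded: 9.3 × 10² V.

9.3 × 10² V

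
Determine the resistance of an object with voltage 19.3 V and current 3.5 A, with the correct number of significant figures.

resistance = 19.3 V ÷ 3.5 A = 5.51428571429… Ω.
19.3 has 3 significant figures; 3.5 has 2.
Division/multiplication keeps the fewest: 2 significant figures.
Rounded: 5.5 Ω.

5.5 Ω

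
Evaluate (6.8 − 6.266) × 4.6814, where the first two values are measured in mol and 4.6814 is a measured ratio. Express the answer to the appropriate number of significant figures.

6.8 mol − 6.266 mol = 0.534 mol; the difference is limited to 1 decimal place (1 s.f.).
Carrying full precision, 0.534 × 4.6814 = 2.4998676 mol; 4.6814 has 5 s.f., so the result keeps min(1, 5) = 1 s.f.
Rounded to 1 significant figure: 2 mol.

2 mol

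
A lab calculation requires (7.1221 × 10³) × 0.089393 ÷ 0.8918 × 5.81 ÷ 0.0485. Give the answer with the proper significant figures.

8.55 × 10⁴

(7.1221 × 10³) × 0.089393 ÷ 0.8918 × 5.81 ÷ 0.0485 = 85522.1293109…
Multiplication/division keeps the fewest significant figures: 7.1221 × 10³ → 5 s.f., 0.089393 → 5 s.f., 0.8918 → 4 s.f., 5.81 → 3 s.f., 0.0485 → 3 s.f.; limit is 3.
Rounded to 3 significant figures: 8.55 × 10⁴.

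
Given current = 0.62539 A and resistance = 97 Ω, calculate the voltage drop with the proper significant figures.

61 V

voltage drop = 0.62539 A × 97 Ω = 60.66283 V.
0.62539 has 5 significant figures; 97 has 2.
Division/multiplication keeps the fewest: 2 significant figures.
Rounded: 61 V.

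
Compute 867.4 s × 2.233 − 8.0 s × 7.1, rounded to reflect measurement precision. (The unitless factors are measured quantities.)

867.4 × 2.233 = 1936.9042 → 1937 s (4 s.f., last digit at the 10^0 place).
8.0 × 7.1 = 56.8 → 57 s (2 s.f., last digit at the 10^0 place).
Difference: 1880.1042 s; keep the coarser place, 10^0.
Result: 1880. s.

1880. s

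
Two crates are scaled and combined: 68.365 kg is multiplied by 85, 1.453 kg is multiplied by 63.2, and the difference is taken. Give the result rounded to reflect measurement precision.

5.7 × 10^3 kg

68.365 × 85 = 5811.025 → 5.8 × 10^3 kg (2 s.f., last digit at the 10^2 place).
1.453 × 63.2 = 91.8296 → 91.8 kg (3 s.f., last digit at the 10^-1 place).
Difference: 5719.1954 kg; keep the coarser place, 10^2.
Result: 5.7 × 10^3 kg.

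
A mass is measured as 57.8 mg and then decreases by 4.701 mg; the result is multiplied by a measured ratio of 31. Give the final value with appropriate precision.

1.6 × 10³ mg

57.8 mg − 4.701 mg = 53.099 mg; the difference is limited to 1 decimal place (3 s.f.).
Carrying full precision, 53.099 × 31 = 1646.069 mg; 31 has 2 s.f., so the result keeps min(3, 2) = 2 s.f.
Rounded to 2 significant figures: 1.6 × 10³ mg.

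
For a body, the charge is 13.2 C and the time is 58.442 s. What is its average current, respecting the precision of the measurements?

average current = 13.2 C ÷ 58.442 s = 0.225864960131… A.
13.2 has 3 significant figures; 58.442 has 5.
Division/multiplication keeps the fewest: 3 significant figures.
Rounded: 0.226 A.

0.226 A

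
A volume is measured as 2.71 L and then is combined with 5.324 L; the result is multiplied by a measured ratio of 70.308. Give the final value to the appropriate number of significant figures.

565 L

2.71 L + 5.324 L = 8.034 L; the sum is limited to 2 decimal places (3 s.f.).
Carrying full precision, 8.034 × 70.308 = 564.854472 L; 70.308 has 5 s.f., so the result keeps min(3, 5) = 3 s.f.
Rounded to 3 significant figures: 565 L.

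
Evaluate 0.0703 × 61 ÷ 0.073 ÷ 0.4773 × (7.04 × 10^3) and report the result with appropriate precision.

8.7 × 10^5

0.0703 × 61 ÷ 0.073 ÷ 0.4773 × (7.04 × 10^3) = 866450.037167…
Multiplication/division keeps the fewest significant figures: 0.0703 → 3 s.f., 61 → 2 s.f., 0.073 → 2 s.f., 0.4773 → 4 s.f., 7.04 × 10^3 → 3 s.f.; limit is 2.
Rounded to 2 significant figures: 8.7 × 10^5.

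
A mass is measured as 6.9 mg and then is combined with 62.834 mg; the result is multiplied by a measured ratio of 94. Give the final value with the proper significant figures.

6.9 mg + 62.834 mg = 69.734 mg; the sum is limited to 1 decimal place (3 s.f.).
Carrying full precision, 69.734 × 94 = 6554.996 mg; 94 has 2 s.f., so the result keeps min(3, 2) = 2 s.f.
Rounded to 2 significant figures: 6.6 × 10³ mg.

6.6 × 10³ mg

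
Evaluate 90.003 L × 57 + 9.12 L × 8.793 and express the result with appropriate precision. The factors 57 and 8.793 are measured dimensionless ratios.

90.003 × 57 = 5130.171 → 5.1 × 10^3 L (2 s.f., last digit at the 10^2 place).
9.12 × 8.793 = 80.19216 → 80.2 L (3 s.f., last digit at the 10^-1 place).
Sum: 5210.36316 L; keep the coarser place, 10^2.
Result: 5.2 × 10^3 L.

5.2 × 10^3 L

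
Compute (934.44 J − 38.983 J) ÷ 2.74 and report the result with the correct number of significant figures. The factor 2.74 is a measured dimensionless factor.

934.44 J − 38.983 J = 895.457 J; the difference is limited to 2 decimal places (5 s.f.).
Carrying full precision, 895.457 ÷ 2.74 = 326.809124088… J; 2.74 has 3 s.f., so the result keeps min(5, 3) = 3 s.f.
Rounded to 3 significant figures: 327 J.

327 J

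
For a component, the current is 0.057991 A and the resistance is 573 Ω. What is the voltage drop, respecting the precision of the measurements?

33.2 V

voltage drop = 0.057991 A × 573 Ω = 33.228843 V.
0.057991 has 5 significant figures; 573 has 3.
Division/multiplication keeps the fewest: 3 significant figures.
Rounded: 33.2 V.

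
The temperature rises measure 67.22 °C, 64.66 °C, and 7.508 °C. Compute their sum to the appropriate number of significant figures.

67.22 °C + 64.66 °C + 7.508 °C = 139.388 °C.
Addition/subtraction keeps the fewest decimal places: 67.22 → 2 decimal places, 64.66 → 2 decimal places, 7.508 → 3 decimal places; limit is 2.
Rounded to 2 decimal places: 139.39 °C.

139.39 °C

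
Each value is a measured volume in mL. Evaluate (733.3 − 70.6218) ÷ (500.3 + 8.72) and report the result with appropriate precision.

1.302

733.3 − 70.6218 = 662.6782, limited to 1 d.p. → 4 s.f.; 500.3 + 8.72 = 509.02, limited to 1 d.p. → 4 s.f.
Carrying full precision, 662.6782 ÷ 509.02 = 1.30187065341…; keep min(4, 4) = 4 s.f.
Rounded to 4 significant figures: 1.302.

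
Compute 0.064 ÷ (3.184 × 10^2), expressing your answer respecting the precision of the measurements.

2.0 × 10^-4

0.064 ÷ (3.184 × 10^2) = 0.000201005025126…
Multiplication/division keeps the fewest significant figures: 0.064 → 2 s.f., 3.184 × 10^2 → 4 s.f.; limit is 2.
Rounded to 2 significant figures: 2.0 × 10^-4.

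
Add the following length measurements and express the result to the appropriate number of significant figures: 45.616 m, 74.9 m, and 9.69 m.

130.2 m

45.616 m + 74.9 m + 9.69 m = 130.206 m.
Addition/subtraction keeps the fewest decimal places: 45.616 → 3 decimal places, 74.9 → 1 decimal place, 9.69 → 2 decimal places; limit is 1.
Rounded to 1 decimal place: 130.2 m.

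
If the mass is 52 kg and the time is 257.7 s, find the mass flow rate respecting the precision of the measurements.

0.20 kg/s

mass flow rate = 52 kg ÷ 257.7 s = 0.201785021343… kg/s.
52 has 2 significant figures; 257.7 has 4.
Division/multiplication keeps the fewest: 2 significant figures.
Rounded: 0.20 kg/s.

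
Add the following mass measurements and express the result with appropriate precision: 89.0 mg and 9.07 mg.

89.0 mg + 9.07 mg = 98.07 mg.
Addition/subtraction keeps the fewest decimal places: 89.0 → 1 decimal place, 9.07 → 2 decimal places; limit is 1.
Rounded to 1 decimal place: 98.1 mg.

98.1 mg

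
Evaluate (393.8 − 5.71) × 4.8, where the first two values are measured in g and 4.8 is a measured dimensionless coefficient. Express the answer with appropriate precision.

393.8 g − 5.71 g = 388.09 g; the difference is limited to 1 decimal place (4 s.f.).
Carrying full precision, 388.09 × 4.8 = 1862.832 g; 4.8 has 2 s.f., so the result keeps min(4, 2) = 2 s.f.
Rounded to 2 significant figures: 1.9 × 10^3 g.

1.9 × 10^3 g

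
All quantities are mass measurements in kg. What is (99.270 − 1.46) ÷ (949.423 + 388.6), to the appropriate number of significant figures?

99.270 − 1.46 = 97.810, limited to 2 d.p. → 4 s.f.; 949.423 + 388.6 = 1338.023, limited to 1 d.p. → 5 s.f.
Carrying full precision, 97.810 ÷ 1338.023 = 0.0731003876615…; keep min(4, 5) = 4 s.f.
Rounded to 4 significant figures: 0.07310.

0.07310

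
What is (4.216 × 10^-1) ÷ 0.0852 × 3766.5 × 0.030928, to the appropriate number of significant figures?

576

(4.216 × 10^-1) ÷ 0.0852 × 3766.5 × 0.030928 = 576.435628394…
Multiplication/division keeps the fewest significant figures: 4.216 × 10^-1 → 4 s.f., 0.0852 → 3 s.f., 3766.5 → 5 s.f., 0.030928 → 5 s.f.; limit is 3.
Rounded to 3 significant figures: 576.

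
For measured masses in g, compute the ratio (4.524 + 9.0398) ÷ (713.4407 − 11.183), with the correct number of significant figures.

0.019315

4.524 + 9.0398 = 13.5638, limited to 3 d.p. → 5 s.f.; 713.4407 − 11.183 = 702.2577, limited to 3 d.p. → 6 s.f.
Carrying full precision, 13.5638 ÷ 702.2577 = 0.0193145621614…; keep min(5, 6) = 5 s.f.
Rounded to 5 significant figures: 0.019315.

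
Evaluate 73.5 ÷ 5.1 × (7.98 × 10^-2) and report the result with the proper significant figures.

73.5 ÷ 5.1 × (7.98 × 10^-2) = 1.15005882353…
Multiplication/division keeps the fewest significant figures: 73.5 → 3 s.f., 5.1 → 2 s.f., 7.98 × 10^-2 → 3 s.f.; limit is 2.
Rounded to 2 significant figures: 1.2.

1.2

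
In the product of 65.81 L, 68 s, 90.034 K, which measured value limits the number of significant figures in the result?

68 s

65.81 L → 4 s.f.; 68 s → 2 s.f.; 90.034 K → 5 s.f.
The fewest is 2 significant figures, from 68 s.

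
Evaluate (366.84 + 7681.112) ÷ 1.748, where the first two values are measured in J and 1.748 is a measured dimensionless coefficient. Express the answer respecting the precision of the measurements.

366.84 J + 7681.112 J = 8047.952 J; the sum is limited to 2 decimal places (6 s.f.).
Carrying full precision, 8047.952 ÷ 1.748 = 4604.09153318… J; 1.748 has 4 s.f., so the result keeps min(6, 4) = 4 s.f.
Rounded to 4 significant figures: 4604 J.

4604 J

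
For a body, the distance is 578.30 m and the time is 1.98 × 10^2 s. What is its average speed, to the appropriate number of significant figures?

average speed = 578.30 m ÷ 1.98 × 10^2 s = 2.92070707071… m/s.
578.30 has 5 significant figures; 1.98 × 10^2 has 3.
Division/multiplication keeps the fewest: 3 significant figures.
Rounded: 2.92 m/s.

2.92 m/s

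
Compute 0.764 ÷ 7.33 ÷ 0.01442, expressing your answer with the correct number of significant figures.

0.764 ÷ 7.33 ÷ 0.01442 = 7.22809952071…
Multiplication/division keeps the fewest significant figures: 0.764 → 3 s.f., 7.33 → 3 s.f., 0.01442 → 4 s.f.; limit is 3.
Rounded to 3 significant figures: 7.23.

7.23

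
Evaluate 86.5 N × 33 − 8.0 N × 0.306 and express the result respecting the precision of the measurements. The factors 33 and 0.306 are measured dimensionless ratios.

86.5 × 33 = 2854.5 → 2.9 × 10³ N (2 s.f., last digit at the 10^2 place).
8.0 × 0.306 = 2.448 → 2.4 N (2 s.f., last digit at the 10^-1 place).
Difference: 2852.052 N; keep the coarser place, 10^2.
Result: 2.9 × 10³ N.

2.9 × 10³ N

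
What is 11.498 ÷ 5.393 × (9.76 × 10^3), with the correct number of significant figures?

11.498 ÷ 5.393 × (9.76 × 10^3) = 20808.5444094…
Multiplication/division keeps the fewest significant figures: 11.498 → 5 s.f., 5.393 → 4 s.f., 9.76 × 10^3 → 3 s.f.; limit is 3.
Rounded to 3 significant figures: 2.08 × 10^4.

2.08 × 10^4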